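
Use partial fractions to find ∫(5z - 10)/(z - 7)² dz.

Decompose: P = 5, Q = 5·7 - 10 = 25, so (5z - 10)/(z - 7)² = 5/(z - 7) + 25/(z - 7)². Integrate: ∫ P/(z - 7) dz = 5 ln|(z - 7)|; ∫ Q/(z - 7)² dz = -25/(z - 7). Sum: 5 ln|(z - 7)| - 25/(z - 7) + C


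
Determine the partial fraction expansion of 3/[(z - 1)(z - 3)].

3/(z - 1)(z - 3) = α/(z - 1) + β/(z - 3). α = 3/(1 - 3) = -3/2, β = 3/(3 - 1) = 3/2
Result: (-3/2)/(z - 1) + (3/2)/(z - 3)


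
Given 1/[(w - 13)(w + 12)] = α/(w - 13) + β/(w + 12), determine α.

Cover-up at w = 13: α = 1/(13 + 12) = 1/25


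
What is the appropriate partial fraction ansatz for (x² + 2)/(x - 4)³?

Repeated linear factor (power 3): A/(x - 4) + B/(x - 4)² + C/(x - 4)³


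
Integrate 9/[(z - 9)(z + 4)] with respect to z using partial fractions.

Decompose: 9/[(z - 9)(z + 4)] = (9/13)/(z - 9) - (9/13)/(z + 4). Integrate each term: (9/13) ln|(z - 9)| - (9/13) ln|(z + 4)| + C


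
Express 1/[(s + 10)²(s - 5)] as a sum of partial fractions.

Cover-up at s=5: R = 1/(5 + 10)² = 1/225. Cover-up at s=-10: Q = 1/(-10 - 5) = -1/15. Comparing s² coeff: P = -R = -1/225
Result: (-1/225)/(s + 10) - (1/15)/(s + 10)² + (1/225)/(s - 5)


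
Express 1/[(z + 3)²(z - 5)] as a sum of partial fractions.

Cover-up at z=5: C = 1/(5 + 3)² = 1/64. Cover-up at z=-3: B = 1/(-3 - 5) = -1/8. Comparing z² coeff: A = -C = -1/64
Result: (-1/64)/(z + 3) - (1/8)/(z + 3)² + (1/64)/(z - 5)


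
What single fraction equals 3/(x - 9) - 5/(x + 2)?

Common denominator (x - 9)(x + 2). Numerator: 3(x + 2) - 5(x - 9) = (3x + 6) - (5x - 45) = -2x + 51
Result: (-2x + 51)/[(x - 9)(x + 2)]


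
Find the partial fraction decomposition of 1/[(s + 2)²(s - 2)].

Cover-up at s=2: C = 1/(2 + 2)² = 1/16. Cover-up at s=-2: B = 1/(-2 - 2) = -1/4. Comparing s² coeff: A = -C = -1/16
Result: (-1/16)/(s + 2) - (1/4)/(s + 2)² + (1/16)/(s - 2)


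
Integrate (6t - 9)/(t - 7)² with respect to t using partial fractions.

Decompose: P = 6, Q = 6·7 - 9 = 33, so (6t - 9)/(t - 7)² = 6/(t - 7) + 33/(t - 7)². Integrate: ∫ P/(t - 7) dt = 6 ln|(t - 7)|; ∫ Q/(t - 7)² dt = -33/(t - 7). Sum: 6 ln|(t - 7)| - 33/(t - 7) + C


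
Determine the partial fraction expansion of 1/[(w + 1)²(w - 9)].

Cover-up at w=9: γ = 1/(9 + 1)² = 1/100. Cover-up at w=-1: β = 1/(-1 - 9) = -1/10. Comparing w² coeff: α = -γ = -1/100
Result: (-1/100)/(w + 1) - (1/10)/(w + 1)² + (1/100)/(w - 9)


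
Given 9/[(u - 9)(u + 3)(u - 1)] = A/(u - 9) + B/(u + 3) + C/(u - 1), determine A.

Cover-up at u = 9: A = 9/[(9 + 3)(9 - 1)] = 9/[(12)(8)] = 9/96 = 3/32


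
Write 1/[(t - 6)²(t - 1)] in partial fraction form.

Cover-up at t=1: C = 1/(1 - 6)² = 1/25. Cover-up at t=6: B = 1/(6 - 1) = 1/5. Comparing t² coeff: A = -C = -1/25
Result: (-1/25)/(t - 6) + (1/5)/(t - 6)² + (1/25)/(t - 1)


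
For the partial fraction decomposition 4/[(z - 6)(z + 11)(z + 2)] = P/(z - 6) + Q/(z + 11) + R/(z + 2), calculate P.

Cover-up at z = 6: P = 4/[(6 + 11)(6 + 2)] = 4/[(17)(8)] = 4/136 = 1/34


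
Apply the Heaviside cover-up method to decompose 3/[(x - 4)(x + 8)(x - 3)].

Cover (x - 4), x=4: α = 3/[(4 + 8)(4 - 3)] = 1/4. Cover (x + 8), x=-8: β = 3/[(-8 - 4)(-8 - 3)] = 1/44. Cover (x - 3), x=3: γ = 3/[(3 - 4)(3 + 8)] = -3/11.
Result: (1/4)/(x - 4) + (1/44)/(x + 8) - (3/11)/(x - 3)


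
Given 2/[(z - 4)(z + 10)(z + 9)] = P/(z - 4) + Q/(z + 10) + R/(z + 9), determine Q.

Cover-up at z = -10: Q = 2/[(-10 - 4)(-10 + 9)] = 2/[(-14)(-1)] = 2/14 = 1/7


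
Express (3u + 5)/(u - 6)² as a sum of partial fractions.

(3u + 5) = α(u - 6) + β. At u = 6: β = 3·6 + 5 = 23. Coeff of u: α = 3
Result: 3/(u - 6) + 23/(u - 6)²


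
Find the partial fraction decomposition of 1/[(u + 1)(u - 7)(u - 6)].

Using cover-up method: α = 1/56, β = 1/8, γ = -1/7
Result: (1/56)/(u + 1) + (1/8)/(u - 7) - (1/7)/(u - 6)


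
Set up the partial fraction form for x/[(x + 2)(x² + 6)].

Linear + irreducible quadratic: A/(x + 2) + (Bx + C)/(x² + 6)


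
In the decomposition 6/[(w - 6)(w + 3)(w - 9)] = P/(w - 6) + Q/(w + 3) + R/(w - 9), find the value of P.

Cover-up at w = 6: P = 6/[(6 + 3)(6 - 9)] = 6/[(9)(-3)] = -6/27 = -2/9


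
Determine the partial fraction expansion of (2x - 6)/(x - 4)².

(2x - 6) = P(x - 4) + Q. At x = 4: Q = 2·4 - 6 = 2. Coeff of x: P = 2
Result: 2/(x - 4) + 2/(x - 4)²


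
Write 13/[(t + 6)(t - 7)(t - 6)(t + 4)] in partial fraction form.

Using Heaviside cover-up: (-1/24)/(t + 6) + (1/11)/(t - 7) - (13/120)/(t - 6) + (13/220)/(t + 4)


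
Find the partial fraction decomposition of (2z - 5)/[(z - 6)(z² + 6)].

At z=6: α = (2·6 - 5)/(6² + 6) = 1/6. β = -α = -1/6, γ = 2 - 6·α = 1
Result: (1/6)/(z - 6) - ((1/6)z - 1)/(z² + 6)


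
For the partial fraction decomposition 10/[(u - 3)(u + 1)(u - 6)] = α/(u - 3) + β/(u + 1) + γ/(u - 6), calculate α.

Cover-up at u = 3: α = 10/[(3 + 1)(3 - 6)] = 10/[(4)(-3)] = -10/12 = -5/6


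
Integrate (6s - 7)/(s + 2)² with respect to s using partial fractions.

Decompose: P = 6, Q = 6·(-2) - 7 = -19, so (6s - 7)/(s + 2)² = 6/(s + 2) - 19/(s + 2)². Integrate: ∫ P/(s + 2) ds = 6 ln|(s + 2)|; ∫ Q/(s + 2)² ds = 19/(s + 2). Sum: 6 ln|(s + 2)| + 19/(s + 2) + C


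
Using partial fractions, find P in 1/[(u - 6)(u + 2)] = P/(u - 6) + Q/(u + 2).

Cover-up at u = 6: P = 1/(6 + 2) = 1/8


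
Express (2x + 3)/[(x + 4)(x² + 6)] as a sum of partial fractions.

At x=-4: A = (2·(-4) + 3)/((-4)² + 6) = -5/22. B = -A = 5/22, C = 2 - (-4)·A = 12/11
Result: (-5/22)/(x + 4) + ((5/22)x + 12/11)/(x² + 6)


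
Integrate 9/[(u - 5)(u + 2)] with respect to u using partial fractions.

Decompose: 9/[(u - 5)(u + 2)] = (9/7)/(u - 5) - (9/7)/(u + 2). Integrate each term: (9/7) ln|(u - 5)| - (9/7) ln|(u + 2)| + C


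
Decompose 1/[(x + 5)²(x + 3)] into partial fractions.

Cover-up at x=-3: R = 1/(-3 + 5)² = 1/4. Cover-up at x=-5: Q = 1/(-5 + 3) = -1/2. Comparing x² coeff: P = -R = -1/4
Result: (-1/4)/(x + 5) - (1/2)/(x + 5)² + (1/4)/(x + 3)


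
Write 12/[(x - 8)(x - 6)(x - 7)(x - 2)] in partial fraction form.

Using Heaviside cover-up: 1/(x - 8) + (3/2)/(x - 6) - (12/5)/(x - 7) - (1/10)/(x - 2)


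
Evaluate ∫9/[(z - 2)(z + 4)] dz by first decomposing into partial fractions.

Decompose: 9/[(z - 2)(z + 4)] = (3/2)/(z - 2) - (3/2)/(z + 4). Integrate each term: (3/2) ln|(z - 2)| - (3/2) ln|(z + 4)| + C


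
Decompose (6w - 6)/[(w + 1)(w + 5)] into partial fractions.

At w=-1: P = (6·(-1) - 6)/(-1 + 5) = -3. At w=-5: Q = (6·(-5) - 6)/(-5 + 1) = 9
Result: -3/(w + 1) + 9/(w + 5)


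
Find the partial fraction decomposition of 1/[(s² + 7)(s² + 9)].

Coefficient matching gives P = R = 0, Q = 1/(9-7) = 1/2, S = -Q = -1/2
Result: (1/2)/(s² + 7) - (1/2)/(s² + 9)


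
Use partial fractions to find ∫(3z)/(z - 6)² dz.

Decompose: A = 3, B = 3·6 + 0 = 18, so (3z)/(z - 6)² = 3/(z - 6) + 18/(z - 6)². Integrate: ∫ A/(z - 6) dz = 3 ln|(z - 6)|; ∫ B/(z - 6)² dz = -18/(z - 6). Sum: 3 ln|(z - 6)| - 18/(z - 6) + C


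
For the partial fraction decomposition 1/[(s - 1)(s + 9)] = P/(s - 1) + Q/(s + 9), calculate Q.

Cover-up at s = -9: Q = 1/(-9 - 1) = -1/10


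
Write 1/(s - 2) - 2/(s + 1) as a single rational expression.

Common denominator (s - 2)(s + 1). Numerator: 1(s + 1) - 2(s - 2) = (s + 1) - (2s - 4) = -s + 5
Result: (-s + 5)/[(s - 2)(s + 1)]


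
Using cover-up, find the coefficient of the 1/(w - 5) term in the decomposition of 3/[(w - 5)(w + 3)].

Cover (w - 5), set w=5: 3/((w + 3) at w=5) = 3/(8) = 3/8


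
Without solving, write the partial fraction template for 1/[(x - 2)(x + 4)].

Distinct linear factors: P/(x - 2) + Q/(x + 4)


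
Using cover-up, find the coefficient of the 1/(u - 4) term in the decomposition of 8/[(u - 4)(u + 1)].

Cover (u - 4), set u=4: 8/((u + 1) at u=4) = 8/(5) = 8/5


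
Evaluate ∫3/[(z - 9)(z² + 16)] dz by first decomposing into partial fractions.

Cover-up at z=9: α = 3/(9²+16) = 3/97. Coeff matching: β = -3/97, γ = -27/97. Decomposition: (3/97)/(z - 9) - ((3/97)z + 27/97)/(z² + 16). Integrate: linear → ln, quadratic → (1/2)ln + arctan: (3/97) ln|(z - 9)| - (3/194) ln(z² + 16) - (27/388) arctan(z/4) + C


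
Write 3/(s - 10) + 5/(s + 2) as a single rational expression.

Common denominator (s - 10)(s + 2). Numerator: 3(s + 2) + 5(s - 10) = (3s + 6) + (5s - 50) = 8s - 44
Result: (8s - 44)/[(s - 10)(s + 2)]


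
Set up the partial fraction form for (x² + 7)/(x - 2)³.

Repeated linear factor (power 3): P/(x - 2) + Q/(x - 2)² + R/(x - 2)³


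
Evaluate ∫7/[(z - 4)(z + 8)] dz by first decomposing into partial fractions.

Decompose: 7/[(z - 4)(z + 8)] = (7/12)/(z - 4) - (7/12)/(z + 8). Integrate each term: (7/12) ln|(z - 4)| - (7/12) ln|(z + 8)| + C


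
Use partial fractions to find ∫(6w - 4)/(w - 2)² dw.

Decompose: P = 6, Q = 6·2 - 4 = 8, so (6w - 4)/(w - 2)² = 6/(w - 2) + 8/(w - 2)². Integrate: ∫ P/(w - 2) dw = 6 ln|(w - 2)|; ∫ Q/(w - 2)² dw = -8/(w - 2). Sum: 6 ln|(w - 2)| - 8/(w - 2) + C


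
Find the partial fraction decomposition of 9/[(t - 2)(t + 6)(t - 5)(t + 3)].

Using Heaviside cover-up: (-3/40)/(t - 2) - (3/88)/(t + 6) + (3/88)/(t - 5) + (3/40)/(t + 3)


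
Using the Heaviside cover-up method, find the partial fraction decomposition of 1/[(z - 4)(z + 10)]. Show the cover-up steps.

Cover (z - 4): set z=4, get A = 1/(4 + 10) = 1/14. Cover (z + 10): set z=-10, get B = 1/(-10 - 4) = -1/14.
Result: (1/14)/(z - 4) - (1/14)/(z + 10)


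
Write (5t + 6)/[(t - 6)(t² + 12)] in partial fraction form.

At t=6: α = (5·6 + 6)/(6² + 12) = 3/4. β = -α = -3/4, γ = 5 - 6·α = 1/2
Result: (3/4)/(t - 6) - ((3/4)t - 1/2)/(t² + 12)


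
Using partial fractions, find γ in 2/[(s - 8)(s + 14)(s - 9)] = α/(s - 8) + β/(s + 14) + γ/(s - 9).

Cover-up at s = 9: γ = 2/[(9 - 8)(9 + 14)] = 2/[(1)(23)] = 2/23


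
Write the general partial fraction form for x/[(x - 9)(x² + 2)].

Linear + irreducible quadratic: A/(x - 9) + (Bx + C)/(x² + 2)


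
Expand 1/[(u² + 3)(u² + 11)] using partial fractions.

Coefficient matching gives α = γ = 0, β = 1/(11-3) = 1/8, δ = -β = -1/8
Result: (1/8)/(u² + 3) - (1/8)/(u² + 11)


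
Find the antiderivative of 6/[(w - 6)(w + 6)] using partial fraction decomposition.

Decompose: 6/[(w - 6)(w + 6)] = (1/2)/(w - 6) - (1/2)/(w + 6). Integrate each term: (1/2) ln|(w - 6)| - (1/2) ln|(w + 6)| + C


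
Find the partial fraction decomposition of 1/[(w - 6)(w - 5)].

1/(w - 6)(w - 5) = A/(w - 6) + B/(w - 5). A = 1/(6 - 5) = 1, B = 1/(5 - 6) = -1
Result: 1/(w - 6) - 1/(w - 5)


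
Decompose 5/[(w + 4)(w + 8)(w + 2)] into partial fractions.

Using cover-up method: A = -5/8, B = 5/24, C = 5/12
Result: (-5/8)/(w + 4) + (5/24)/(w + 8) + (5/12)/(w + 2)


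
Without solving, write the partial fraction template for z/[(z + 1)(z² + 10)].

Linear + irreducible quadratic: A/(z + 1) + (Bz + C)/(z² + 10)


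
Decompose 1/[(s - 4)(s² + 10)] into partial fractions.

Cover-up at s = 4: A = 1/(4² + 10) = 1/26. Then B = -A = -1/26, C = -A·(0 + 4) = -2/13
Result: (1/26)/(s - 4) - ((1/26)s + 2/13)/(s² + 10)


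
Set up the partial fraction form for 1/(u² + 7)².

Repeated quadratic factor: (αu + β)/(u² + 7) + (γu + δ)/(u² + 7)²


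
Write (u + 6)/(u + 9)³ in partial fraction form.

(u + 6) = α(u + 9)² + β(u + 9) + γ. At u = -9: γ = 1·(-9) + 6 = -3. Coefficients: α = 0, β = 1
Result: 1/(u + 9)² - 3/(u + 9)³


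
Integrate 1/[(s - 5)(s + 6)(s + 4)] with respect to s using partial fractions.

Cover-up: A = 1/99, B = 1/22, C = -1/18. Decomposition: (1/99)/(s - 5) + (1/22)/(s + 6) - (1/18)/(s + 4). Integrate each term: (1/99) ln|(s - 5)| + (1/22) ln|(s + 6)| - (1/18) ln|(s + 4)| + C


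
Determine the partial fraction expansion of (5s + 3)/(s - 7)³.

(5s + 3) = α(s - 7)² + β(s - 7) + γ. At s = 7: γ = 5·7 + 3 = 38. Coefficients: α = 0, β = 5
Result: 5/(s - 7)² + 38/(s - 7)³


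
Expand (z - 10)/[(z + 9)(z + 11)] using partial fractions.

At z=-9: P = (1·(-9) - 10)/(-9 + 11) = -19/2. At z=-11: Q = (1·(-11) - 10)/(-11 + 9) = 21/2
Result: (-19/2)/(z + 9) + (21/2)/(z + 11)


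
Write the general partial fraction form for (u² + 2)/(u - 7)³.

Repeated linear factor (power 3): P/(u - 7) + Q/(u - 7)² + R/(u - 7)³


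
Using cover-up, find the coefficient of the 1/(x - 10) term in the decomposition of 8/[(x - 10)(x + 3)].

Cover (x - 10), set x=10: 8/((x + 3) at x=10) = 8/(13) = 8/13


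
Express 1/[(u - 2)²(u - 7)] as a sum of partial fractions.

Cover-up at u=7: R = 1/(7 - 2)² = 1/25. Cover-up at u=2: Q = 1/(2 - 7) = -1/5. Comparing u² coeff: P = -R = -1/25
Result: (-1/25)/(u - 2) - (1/5)/(u - 2)² + (1/25)/(u - 7)


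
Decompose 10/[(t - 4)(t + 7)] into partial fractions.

10/(t - 4)(t + 7) = A/(t - 4) + B/(t + 7). A = 10/(4 + 7) = 10/11, B = 10/(-7 - 4) = -10/11
Result: (10/11)/(t - 4) - (10/11)/(t + 7)


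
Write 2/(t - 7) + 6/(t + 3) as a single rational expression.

Common denominator (t - 7)(t + 3). Numerator: 2(t + 3) + 6(t - 7) = (2t + 6) + (6t - 42) = 8t - 36
Result: (8t - 36)/[(t - 7)(t + 3)]


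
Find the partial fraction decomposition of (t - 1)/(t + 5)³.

(t - 1) = A(t + 5)² + B(t + 5) + C. At t = -5: C = 1·(-5) - 1 = -6. Coefficients: A = 0, B = 1
Result: 1/(t + 5)² - 6/(t + 5)³


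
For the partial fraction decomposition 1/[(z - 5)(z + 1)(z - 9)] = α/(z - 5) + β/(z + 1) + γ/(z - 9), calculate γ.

Cover-up at z = 9: γ = 1/[(9 - 5)(9 + 1)] = 1/[(4)(10)] = 1/40


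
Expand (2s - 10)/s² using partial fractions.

(2s - 10) = αs + β. At s = 0: β = 2·0 - 10 = -10. Coeff of s: α = 2
Result: 2/s - 10/s²


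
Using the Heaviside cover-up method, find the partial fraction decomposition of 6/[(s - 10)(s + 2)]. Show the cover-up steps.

Cover (s - 10): set s=10, get A = 6/(10 + 2) = 1/2. Cover (s + 2): set s=-2, get B = 6/(-2 - 10) = -1/2.
Result: (1/2)/(s - 10) - (1/2)/(s + 2)


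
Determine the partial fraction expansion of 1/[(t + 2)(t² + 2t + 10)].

Cover-up at t = -2: α = 1/((-2)² + 2·(-2) + 10) = 1/10. Then β = -α = -1/10, γ = -α·(2 - 2) = 0
Result: (1/10)/(t + 2) - ((1/10)t)/(t² + 2t + 10)


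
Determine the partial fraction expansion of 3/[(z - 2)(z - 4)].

3/(z - 2)(z - 4) = P/(z - 2) + Q/(z - 4). P = 3/(2 - 4) = -3/2, Q = 3/(4 - 2) = 3/2
Result: (-3/2)/(z - 2) + (3/2)/(z - 4)


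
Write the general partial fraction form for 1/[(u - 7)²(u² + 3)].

Repeated linear + quadratic: α/(u - 7) + β/(u - 7)² + (γu + δ)/(u² + 3)


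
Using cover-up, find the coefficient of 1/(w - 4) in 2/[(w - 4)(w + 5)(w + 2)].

Cover (w - 4), set w=4: 2/[(4 + 5)(4 + 2)] = 1/27


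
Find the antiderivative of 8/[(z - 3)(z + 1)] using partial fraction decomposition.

Decompose: 8/[(z - 3)(z + 1)] = 2/(z - 3) - 2/(z + 1). Integrate each term: 2 ln|(z - 3)| - 2 ln|(z + 1)| + C


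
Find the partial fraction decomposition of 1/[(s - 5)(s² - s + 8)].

Cover-up at s = 5: α = 1/(5² - 1·5 + 8) = 1/28. Then β = -α = -1/28, γ = -α·(-1 + 5) = -1/7
Result: (1/28)/(s - 5) - ((1/28)s + 1/7)/(s² - s + 8)


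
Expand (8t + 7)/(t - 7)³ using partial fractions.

(8t + 7) = α(t - 7)² + β(t - 7) + γ. At t = 7: γ = 8·7 + 7 = 63. Coefficients: α = 0, β = 8
Result: 8/(t - 7)² + 63/(t - 7)³


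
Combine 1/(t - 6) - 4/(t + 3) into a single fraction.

Common denominator (t - 6)(t + 3). Numerator: 1(t + 3) - 4(t - 6) = (t + 3) - (4t - 24) = -3t + 27
Result: (-3t + 27)/[(t - 6)(t + 3)]


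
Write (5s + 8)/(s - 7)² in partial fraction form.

(5s + 8) = P(s - 7) + Q. At s = 7: Q = 5·7 + 8 = 43. Coeff of s: P = 5
Result: 5/(s - 7) + 43/(s - 7)²


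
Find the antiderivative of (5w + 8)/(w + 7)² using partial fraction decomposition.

Decompose: A = 5, B = 5·(-7) + 8 = -27, so (5w + 8)/(w + 7)² = 5/(w + 7) - 27/(w + 7)². Integrate: ∫ A/(w + 7) dw = 5 ln|(w + 7)|; ∫ B/(w + 7)² dw = 27/(w + 7). Sum: 5 ln|(w + 7)| + 27/(w + 7) + C


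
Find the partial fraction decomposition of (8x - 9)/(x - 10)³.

(8x - 9) = P(x - 10)² + Q(x - 10) + R. At x = 10: R = 8·10 - 9 = 71. Coefficients: P = 0, Q = 8
Result: 8/(x - 10)² + 71/(x - 10)³


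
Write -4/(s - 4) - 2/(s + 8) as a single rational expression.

Common denominator (s - 4)(s + 8). Numerator: -4(s + 8) - 2(s - 4) = (-4s - 32) - (2s - 8) = -6s - 24
Result: (-6s - 24)/[(s - 4)(s + 8)]


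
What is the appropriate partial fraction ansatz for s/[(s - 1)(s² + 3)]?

Linear + irreducible quadratic: A/(s - 1) + (Bs + C)/(s² + 3)


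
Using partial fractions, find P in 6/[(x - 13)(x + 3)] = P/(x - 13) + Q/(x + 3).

Cover-up at x = 13: P = 6/(13 + 3) = 6/16 = 3/8


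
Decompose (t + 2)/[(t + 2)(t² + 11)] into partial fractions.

At t=-2: α = (1·(-2) + 2)/((-2)² + 11) = 0. β = -α = 0, γ = 1 - (-2)·α = 1
Result: (1)/(t² + 11)


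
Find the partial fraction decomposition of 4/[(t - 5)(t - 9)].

4/(t - 5)(t - 9) = A/(t - 5) + B/(t - 9). A = 4/(5 - 9) = -1, B = 4/(9 - 5) = 1
Result: -1/(t - 5) + 1/(t - 9)


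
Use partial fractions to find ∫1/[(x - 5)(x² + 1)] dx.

Cover-up at x=5: A = 1/(5²+1) = 1/26. Coeff matching: B = -1/26, C = -5/26. Decomposition: (1/26)/(x - 5) - ((1/26)x + 5/26)/(x² + 1). Integrate: linear → ln, quadratic → (1/2)ln + arctan: (1/26) ln|(x - 5)| - (1/52) ln(x² + 1) - (5/26) arctan(x) + C


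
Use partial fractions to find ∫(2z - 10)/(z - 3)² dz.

Decompose: α = 2, β = 2·3 - 10 = -4, so (2z - 10)/(z - 3)² = 2/(z - 3) - 4/(z - 3)². Integrate: ∫ α/(z - 3) dz = 2 ln|(z - 3)|; ∫ β/(z - 3)² dz = 4/(z - 3). Sum: 2 ln|(z - 3)| + 4/(z - 3) + C


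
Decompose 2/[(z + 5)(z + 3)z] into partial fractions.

Using cover-up method: α = 1/5, β = -1/3, γ = 2/15
Result: (1/5)/(z + 5) - (1/3)/(z + 3) + (2/15)/z


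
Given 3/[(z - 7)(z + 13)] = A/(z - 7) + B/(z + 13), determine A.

Cover-up at z = 7: A = 3/(7 + 13) = 3/20


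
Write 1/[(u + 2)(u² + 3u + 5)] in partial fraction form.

Cover-up at u = -2: A = 1/((-2)² + 3·(-2) + 5) = 1/3. Then B = -A = -1/3, C = -A·(3 - 2) = -1/3
Result: (1/3)/(u + 2) - ((1/3)u + 1/3)/(u² + 3u + 5)


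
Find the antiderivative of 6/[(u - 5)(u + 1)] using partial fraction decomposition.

Decompose: 6/[(u - 5)(u + 1)] = 1/(u - 5) - 1/(u + 1). Integrate each term: ln|(u - 5)| - ln|(u + 1)| + C


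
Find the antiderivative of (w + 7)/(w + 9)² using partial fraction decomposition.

Decompose: α = 1, β = 1·(-9) + 7 = -2, so (w + 7)/(w + 9)² = 1/(w + 9) - 2/(w + 9)². Integrate: ∫ α/(w + 9) dw = ln|(w + 9)|; ∫ β/(w + 9)² dw = 2/(w + 9). Sum: ln|(w + 9)| + 2/(w + 9) + C


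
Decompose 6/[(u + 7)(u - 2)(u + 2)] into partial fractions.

Using cover-up method: P = 2/15, Q = 1/6, R = -3/10
Result: (2/15)/(u + 7) + (1/6)/(u - 2) - (3/10)/(u + 2)


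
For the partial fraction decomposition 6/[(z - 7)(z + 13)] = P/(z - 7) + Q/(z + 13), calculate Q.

Cover-up at z = -13: Q = 6/(-13 - 7) = -6/20 = -3/10


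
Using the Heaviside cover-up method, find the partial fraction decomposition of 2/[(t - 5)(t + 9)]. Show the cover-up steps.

Cover (t - 5): set t=5, get A = 2/(5 + 9) = 1/7. Cover (t + 9): set t=-9, get B = 2/(-9 - 5) = -1/7.
Result: (1/7)/(t - 5) - (1/7)/(t + 9)


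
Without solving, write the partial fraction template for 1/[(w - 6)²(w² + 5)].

Repeated linear + quadratic: A/(w - 6) + B/(w - 6)² + (Cw + D)/(w² + 5)


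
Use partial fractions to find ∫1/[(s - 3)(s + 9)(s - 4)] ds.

Cover-up: P = -1/12, Q = 1/156, R = 1/13. Decomposition: (-1/12)/(s - 3) + (1/156)/(s + 9) + (1/13)/(s - 4). Integrate each term: (-1/12) ln|(s - 3)| + (1/156) ln|(s + 9)| + (1/13) ln|(s - 4)| + C


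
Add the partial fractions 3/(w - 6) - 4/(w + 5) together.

Common denominator (w - 6)(w + 5). Numerator: 3(w + 5) - 4(w - 6) = (3w + 15) - (4w - 24) = -w + 39
Result: (-w + 39)/[(w - 6)(w + 5)]


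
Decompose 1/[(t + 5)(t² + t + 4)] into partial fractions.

Cover-up at t = -5: α = 1/((-5)² + 1·(-5) + 4) = 1/24. Then β = -α = -1/24, γ = -α·(1 - 5) = 1/6
Result: (1/24)/(t + 5) - ((1/24)t - 1/6)/(t² + t + 4)


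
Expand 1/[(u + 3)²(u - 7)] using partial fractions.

Cover-up at u=7: C = 1/(7 + 3)² = 1/100. Cover-up at u=-3: B = 1/(-3 - 7) = -1/10. Comparing u² coeff: A = -C = -1/100
Result: (-1/100)/(u + 3) - (1/10)/(u + 3)² + (1/100)/(u - 7)


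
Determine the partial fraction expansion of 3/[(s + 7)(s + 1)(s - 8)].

Using cover-up method: A = 1/30, B = -1/18, C = 1/45
Result: (1/30)/(s + 7) - (1/18)/(s + 1) + (1/45)/(s - 8)


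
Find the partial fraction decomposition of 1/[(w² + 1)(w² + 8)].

Coefficient matching gives α = γ = 0, β = 1/(8-1) = 1/7, δ = -β = -1/7
Result: (1/7)/(w² + 1) - (1/7)/(w² + 8)


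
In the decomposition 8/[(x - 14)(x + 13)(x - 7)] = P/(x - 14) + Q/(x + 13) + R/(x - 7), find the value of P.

Cover-up at x = 14: P = 8/[(14 + 13)(14 - 7)] = 8/[(27)(7)] = 8/189


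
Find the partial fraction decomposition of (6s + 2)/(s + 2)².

(6s + 2) = P(s + 2) + Q. At s = -2: Q = 6·(-2) + 2 = -10. Coeff of s: P = 6
Result: 6/(s + 2) - 10/(s + 2)²


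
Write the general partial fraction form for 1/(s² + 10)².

Repeated quadratic factor: (Ps + Q)/(s² + 10) + (Rs + S)/(s² + 10)²


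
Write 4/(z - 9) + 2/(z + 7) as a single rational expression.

Common denominator (z - 9)(z + 7). Numerator: 4(z + 7) + 2(z - 9) = (4z + 28) + (2z - 18) = 6z + 10
Result: (6z + 10)/[(z - 9)(z + 7)]


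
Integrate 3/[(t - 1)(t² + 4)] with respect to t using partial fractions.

Cover-up at t=1: A = 3/(1²+4) = 3/5. Coeff matching: B = -3/5, C = -3/5. Decomposition: (3/5)/(t - 1) - ((3/5)t + 3/5)/(t² + 4). Integrate: linear → ln, quadratic → (1/2)ln + arctan: (3/5) ln|(t - 1)| - (3/10) ln(t² + 4) - (3/10) arctan(t/2) + C


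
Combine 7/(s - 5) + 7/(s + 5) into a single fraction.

Common denominator (s - 5)(s + 5). Numerator: 7(s + 5) + 7(s - 5) = (7s + 35) + (7s - 35) = 14s
Result: (14s)/[(s - 5)(s + 5)]


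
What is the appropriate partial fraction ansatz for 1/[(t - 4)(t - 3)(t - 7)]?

Three distinct linear factors: P/(t - 4) + Q/(t - 3) + R/(t - 7)


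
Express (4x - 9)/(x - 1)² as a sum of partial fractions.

(4x - 9) = A(x - 1) + B. At x = 1: B = 4·1 - 9 = -5. Coeff of x: A = 4
Result: 4/(x - 1) - 5/(x - 1)²


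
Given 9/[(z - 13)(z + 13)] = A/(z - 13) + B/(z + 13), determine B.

Cover-up at z = -13: B = 9/(-13 - 13) = -9/26


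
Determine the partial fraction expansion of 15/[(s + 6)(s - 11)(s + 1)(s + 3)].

Using Heaviside cover-up: (-1/17)/(s + 6) + (5/952)/(s - 11) - (1/8)/(s + 1) + (5/28)/(s + 3)


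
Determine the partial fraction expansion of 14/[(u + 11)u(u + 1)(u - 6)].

Using Heaviside cover-up: (-7/935)/(u + 11) - (7/33)/u + (1/5)/(u + 1) + (1/51)/(u - 6)


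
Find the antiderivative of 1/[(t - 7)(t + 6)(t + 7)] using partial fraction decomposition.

Cover-up: α = 1/182, β = -1/13, γ = 1/14. Decomposition: (1/182)/(t - 7) - (1/13)/(t + 6) + (1/14)/(t + 7). Integrate each term: (1/182) ln|(t - 7)| - (1/13) ln|(t + 6)| + (1/14) ln|(t + 7)| + C


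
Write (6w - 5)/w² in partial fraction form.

(6w - 5) = αw + β. At w = 0: β = 6·0 - 5 = -5. Coeff of w: α = 6
Result: 6/w - 5/w²


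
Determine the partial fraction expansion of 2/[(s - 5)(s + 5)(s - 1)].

Using cover-up method: P = 1/20, Q = 1/30, R = -1/12
Result: (1/20)/(s - 5) + (1/30)/(s + 5) - (1/12)/(s - 1)


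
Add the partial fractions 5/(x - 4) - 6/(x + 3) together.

Common denominator (x - 4)(x + 3). Numerator: 5(x + 3) - 6(x - 4) = (5x + 15) - (6x - 24) = -x + 39
Result: (-x + 39)/[(x - 4)(x + 3)]


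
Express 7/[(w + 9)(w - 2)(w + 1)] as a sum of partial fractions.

Using cover-up method: α = 7/88, β = 7/33, γ = -7/24
Result: (7/88)/(w + 9) + (7/33)/(w - 2) - (7/24)/(w + 1)


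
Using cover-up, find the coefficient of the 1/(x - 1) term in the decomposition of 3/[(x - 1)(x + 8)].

Cover (x - 1), set x=1: 3/((x + 8) at x=1) = 3/(9) = 1/3


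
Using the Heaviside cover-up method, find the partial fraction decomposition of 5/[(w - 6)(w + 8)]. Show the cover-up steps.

Cover (w - 6): set w=6, get A = 5/(6 + 8) = 5/14. Cover (w + 8): set w=-8, get B = 5/(-8 - 6) = -5/14.
Result: (5/14)/(w - 6) - (5/14)/(w + 8)


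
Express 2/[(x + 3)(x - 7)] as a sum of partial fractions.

2/(x + 3)(x - 7) = A/(x + 3) + B/(x - 7). A = 2/(-3 - 7) = -1/5, B = 2/(7 + 3) = 1/5
Result: (-1/5)/(x + 3) + (1/5)/(x - 7)


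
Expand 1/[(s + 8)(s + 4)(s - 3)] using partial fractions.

Using cover-up method: A = 1/44, B = -1/28, C = 1/77
Result: (1/44)/(s + 8) - (1/28)/(s + 4) + (1/77)/(s - 3)


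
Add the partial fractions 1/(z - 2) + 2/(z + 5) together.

Common denominator (z - 2)(z + 5). Numerator: 1(z + 5) + 2(z - 2) = (z + 5) + (2z - 4) = 3z + 1
Result: (3z + 1)/[(z - 2)(z + 5)]


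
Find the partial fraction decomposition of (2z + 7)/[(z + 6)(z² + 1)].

At z=-6: P = (2·(-6) + 7)/((-6)² + 1) = -5/37. Q = -P = 5/37, R = 2 - (-6)·P = 44/37
Result: (-5/37)/(z + 6) + ((5/37)z + 44/37)/(z² + 1)


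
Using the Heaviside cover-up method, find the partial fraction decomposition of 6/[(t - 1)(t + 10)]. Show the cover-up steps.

Cover (t - 1): set t=1, get α = 6/(1 + 10) = 6/11. Cover (t + 10): set t=-10, get β = 6/(-10 - 1) = -6/11.
Result: (6/11)/(t - 1) - (6/11)/(t + 10)


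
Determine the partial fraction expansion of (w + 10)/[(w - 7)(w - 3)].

At w=7: A = (1·7 + 10)/(7 - 3) = 17/4. At w=3: B = (1·3 + 10)/(3 - 7) = -13/4
Result: (17/4)/(w - 7) - (13/4)/(w - 3)


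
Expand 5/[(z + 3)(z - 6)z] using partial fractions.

Using cover-up method: A = 5/27, B = 5/54, C = -5/18
Result: (5/27)/(z + 3) + (5/54)/(z - 6) - (5/18)/z


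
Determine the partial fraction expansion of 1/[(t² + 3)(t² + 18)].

Coefficient matching gives P = R = 0, Q = 1/(18-3) = 1/15, S = -Q = -1/15
Result: (1/15)/(t² + 3) - (1/15)/(t² + 18)


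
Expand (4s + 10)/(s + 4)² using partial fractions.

(4s + 10) = A(s + 4) + B. At s = -4: B = 4·(-4) + 10 = -6. Coeff of s: A = 4
Result: 4/(s + 4) - 6/(s + 4)²


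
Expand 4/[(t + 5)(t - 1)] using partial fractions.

4/(t + 5)(t - 1) = A/(t + 5) + B/(t - 1). A = 4/(-5 - 1) = -2/3, B = 4/(1 + 5) = 2/3
Result: (-2/3)/(t + 5) + (2/3)/(t - 1)


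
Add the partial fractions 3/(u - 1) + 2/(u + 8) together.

Common denominator (u - 1)(u + 8). Numerator: 3(u + 8) + 2(u - 1) = (3u + 24) + (2u - 2) = 5u + 22
Result: (5u + 22)/[(u - 1)(u + 8)]


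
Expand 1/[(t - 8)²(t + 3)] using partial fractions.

Cover-up at t=-3: C = 1/(-3 - 8)² = 1/121. Cover-up at t=8: B = 1/(8 + 3) = 1/11. Comparing t² coeff: A = -C = -1/121
Result: (-1/121)/(t - 8) + (1/11)/(t - 8)² + (1/121)/(t + 3)


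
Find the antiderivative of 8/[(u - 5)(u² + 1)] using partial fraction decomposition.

Cover-up at u=5: P = 8/(5²+1) = 4/13. Coeff matching: Q = -4/13, R = -20/13. Decomposition: (4/13)/(u - 5) - ((4/13)u + 20/13)/(u² + 1). Integrate: linear → ln, quadratic → (1/2)ln + arctan: (4/13) ln|(u - 5)| - (2/13) ln(u² + 1) - (20/13) arctan(u) + C


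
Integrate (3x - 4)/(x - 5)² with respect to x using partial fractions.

Decompose: P = 3, Q = 3·5 - 4 = 11, so (3x - 4)/(x - 5)² = 3/(x - 5) + 11/(x - 5)². Integrate: ∫ P/(x - 5) dx = 3 ln|(x - 5)|; ∫ Q/(x - 5)² dx = -11/(x - 5). Sum: 3 ln|(x - 5)| - 11/(x - 5) + C


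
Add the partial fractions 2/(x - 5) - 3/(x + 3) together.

Common denominator (x - 5)(x + 3). Numerator: 2(x + 3) - 3(x - 5) = (2x + 6) - (3x - 15) = -x + 21
Result: (-x + 21)/[(x - 5)(x + 3)]


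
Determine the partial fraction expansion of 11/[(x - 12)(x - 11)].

11/(x - 12)(x - 11) = A/(x - 12) + B/(x - 11). A = 11/(12 - 11) = 11, B = 11/(11 - 12) = -11
Result: 11/(x - 12) - 11/(x - 11)


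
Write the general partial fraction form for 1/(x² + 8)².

Repeated quadratic factor: (Ax + B)/(x² + 8) + (Cx + D)/(x² + 8)²


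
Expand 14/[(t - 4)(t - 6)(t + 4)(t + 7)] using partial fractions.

Using Heaviside cover-up: (-7/88)/(t - 4) + (7/130)/(t - 6) + (7/120)/(t + 4) - (14/429)/(t + 7)


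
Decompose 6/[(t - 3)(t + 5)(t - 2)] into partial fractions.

Using cover-up method: α = 3/4, β = 3/28, γ = -6/7
Result: (3/4)/(t - 3) + (3/28)/(t + 5) - (6/7)/(t - 2)


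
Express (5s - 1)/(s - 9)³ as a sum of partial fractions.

(5s - 1) = α(s - 9)² + β(s - 9) + γ. At s = 9: γ = 5·9 - 1 = 44. Coefficients: α = 0, β = 5
Result: 5/(s - 9)² + 44/(s - 9)³


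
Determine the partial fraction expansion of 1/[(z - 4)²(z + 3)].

Cover-up at z=-3: C = 1/(-3 - 4)² = 1/49. Cover-up at z=4: B = 1/(4 + 3) = 1/7. Comparing z² coeff: A = -C = -1/49
Result: (-1/49)/(z - 4) + (1/7)/(z - 4)² + (1/49)/(z + 3)


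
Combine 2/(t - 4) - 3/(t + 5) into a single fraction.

Common denominator (t - 4)(t + 5). Numerator: 2(t + 5) - 3(t - 4) = (2t + 10) - (3t - 12) = -t + 22
Result: (-t + 22)/[(t - 4)(t + 5)]


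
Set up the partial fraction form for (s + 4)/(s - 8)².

Repeated linear factor: A/(s - 8) + B/(s - 8)²


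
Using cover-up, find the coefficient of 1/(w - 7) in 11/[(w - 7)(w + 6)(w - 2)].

Cover (w - 7), set w=7: 11/[(7 + 6)(7 - 2)] = 11/65


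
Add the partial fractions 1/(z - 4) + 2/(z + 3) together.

Common denominator (z - 4)(z + 3). Numerator: 1(z + 3) + 2(z - 4) = (z + 3) + (2z - 8) = 3z - 5
Result: (3z - 5)/[(z - 4)(z + 3)]


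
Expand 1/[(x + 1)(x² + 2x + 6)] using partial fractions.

Cover-up at x = -1: P = 1/((-1)² + 2·(-1) + 6) = 1/5. Then Q = -P = -1/5, R = -P·(2 - 1) = -1/5
Result: (1/5)/(x + 1) - ((1/5)x + 1/5)/(x² + 2x + 6)


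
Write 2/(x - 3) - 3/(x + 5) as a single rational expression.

Common denominator (x - 3)(x + 5). Numerator: 2(x + 5) - 3(x - 3) = (2x + 10) - (3x - 9) = -x + 19
Result: (-x + 19)/[(x - 3)(x + 5)]


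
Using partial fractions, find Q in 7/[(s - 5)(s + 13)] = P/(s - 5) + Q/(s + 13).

Cover-up at s = -13: Q = 7/(-13 - 5) = -7/18


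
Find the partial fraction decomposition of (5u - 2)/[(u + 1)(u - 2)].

At u=-1: P = (5·(-1) - 2)/(-1 - 2) = 7/3. At u=2: Q = (5·2 - 2)/(2 + 1) = 8/3
Result: (7/3)/(u + 1) + (8/3)/(u - 2)


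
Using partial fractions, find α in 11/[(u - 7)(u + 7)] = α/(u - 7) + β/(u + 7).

Cover-up at u = 7: α = 11/(7 + 7) = 11/14


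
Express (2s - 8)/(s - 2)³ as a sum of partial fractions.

(2s - 8) = α(s - 2)² + β(s - 2) + γ. At s = 2: γ = 2·2 - 8 = -4. Coefficients: α = 0, β = 2
Result: 2/(s - 2)² - 4/(s - 2)³


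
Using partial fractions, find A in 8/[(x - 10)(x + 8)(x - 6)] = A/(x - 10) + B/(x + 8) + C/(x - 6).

Cover-up at x = 10: A = 8/[(10 + 8)(10 - 6)] = 8/[(18)(4)] = 8/72 = 1/9


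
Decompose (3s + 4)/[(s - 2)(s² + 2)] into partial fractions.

At s=2: P = (3·2 + 4)/(2² + 2) = 5/3. Q = -P = -5/3, R = 3 - 2·P = -1/3
Result: (5/3)/(s - 2) - ((5/3)s + 1/3)/(s² + 2)


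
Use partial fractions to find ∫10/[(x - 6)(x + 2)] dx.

Decompose: 10/[(x - 6)(x + 2)] = (5/4)/(x - 6) - (5/4)/(x + 2). Integrate each term: (5/4) ln|(x - 6)| - (5/4) ln|(x + 2)| + C


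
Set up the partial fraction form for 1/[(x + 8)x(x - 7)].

Three distinct linear factors: α/(x + 8) + β/x + γ/(x - 7)


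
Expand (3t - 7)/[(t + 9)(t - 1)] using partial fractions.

At t=-9: α = (3·(-9) - 7)/(-9 - 1) = 17/5. At t=1: β = (3·1 - 7)/(1 + 9) = -2/5
Result: (17/5)/(t + 9) - (2/5)/(t - 1)


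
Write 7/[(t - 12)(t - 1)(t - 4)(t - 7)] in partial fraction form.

Using Heaviside cover-up: (7/440)/(t - 12) - (7/198)/(t - 1) + (7/72)/(t - 4) - (7/90)/(t - 7)


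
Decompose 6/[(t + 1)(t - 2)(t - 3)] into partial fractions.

Using cover-up method: P = 1/2, Q = -2, R = 3/2
Result: (1/2)/(t + 1) - 2/(t - 2) + (3/2)/(t - 3)


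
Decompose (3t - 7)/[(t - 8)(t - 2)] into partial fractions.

At t=8: A = (3·8 - 7)/(8 - 2) = 17/6. At t=2: B = (3·2 - 7)/(2 - 8) = 1/6
Result: (17/6)/(t - 8) + (1/6)/(t - 2)


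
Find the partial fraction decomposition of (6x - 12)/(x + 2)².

(6x - 12) = P(x + 2) + Q. At x = -2: Q = 6·(-2) - 12 = -24. Coeff of x: P = 6
Result: 6/(x + 2) - 24/(x + 2)²


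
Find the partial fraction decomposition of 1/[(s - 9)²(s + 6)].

Cover-up at s=-6: R = 1/(-6 - 9)² = 1/225. Cover-up at s=9: Q = 1/(9 + 6) = 1/15. Comparing s² coeff: P = -R = -1/225
Result: (-1/225)/(s - 9) + (1/15)/(s - 9)² + (1/225)/(s + 6)


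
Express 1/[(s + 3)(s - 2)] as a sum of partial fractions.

1/(s + 3)(s - 2) = α/(s + 3) + β/(s - 2). α = 1/(-3 - 2) = -1/5, β = 1/(2 + 3) = 1/5
Result: (-1/5)/(s + 3) + (1/5)/(s - 2)


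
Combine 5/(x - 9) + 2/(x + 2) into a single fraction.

Common denominator (x - 9)(x + 2). Numerator: 5(x + 2) + 2(x - 9) = (5x + 10) + (2x - 18) = 7x - 8
Result: (7x - 8)/[(x - 9)(x + 2)]


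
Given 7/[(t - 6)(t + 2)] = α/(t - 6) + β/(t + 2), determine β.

Cover-up at t = -2: β = 7/(-2 - 6) = -7/8


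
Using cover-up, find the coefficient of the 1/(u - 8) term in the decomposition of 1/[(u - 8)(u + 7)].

Cover (u - 8), set u=8: 1/((u + 7) at u=8) = 1/(15) = 1/15


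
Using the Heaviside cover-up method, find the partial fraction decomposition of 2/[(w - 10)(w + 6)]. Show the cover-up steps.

Cover (w - 10): set w=10, get P = 2/(10 + 6) = 1/8. Cover (w + 6): set w=-6, get Q = 2/(-6 - 10) = -1/8.
Result: (1/8)/(w - 10) - (1/8)/(w + 6)


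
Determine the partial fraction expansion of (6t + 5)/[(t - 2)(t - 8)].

At t=2: A = (6·2 + 5)/(2 - 8) = -17/6. At t=8: B = (6·8 + 5)/(8 - 2) = 53/6
Result: (-17/6)/(t - 2) + (53/6)/(t - 8)


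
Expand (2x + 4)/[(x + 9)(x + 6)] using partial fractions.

At x=-9: P = (2·(-9) + 4)/(-9 + 6) = 14/3. At x=-6: Q = (2·(-6) + 4)/(-6 + 9) = -8/3
Result: (14/3)/(x + 9) - (8/3)/(x + 6)


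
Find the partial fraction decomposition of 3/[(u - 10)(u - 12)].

3/(u - 10)(u - 12) = P/(u - 10) + Q/(u - 12). P = 3/(10 - 12) = -3/2, Q = 3/(12 - 10) = 3/2
Result: (-3/2)/(u - 10) + (3/2)/(u - 12)


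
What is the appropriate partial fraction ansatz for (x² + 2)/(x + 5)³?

Repeated linear factor (power 3): A/(x + 5) + B/(x + 5)² + C/(x + 5)³


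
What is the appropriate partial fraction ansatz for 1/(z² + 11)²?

Repeated quadratic factor: (αz + β)/(z² + 11) + (γz + δ)/(z² + 11)²


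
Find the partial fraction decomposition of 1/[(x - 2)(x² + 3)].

Cover-up at x = 2: P = 1/(2² + 3) = 1/7. Then Q = -P = -1/7, R = -P·(0 + 2) = -2/7
Result: (1/7)/(x - 2) - ((1/7)x + 2/7)/(x² + 3)


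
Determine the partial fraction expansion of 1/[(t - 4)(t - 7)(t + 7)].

Using cover-up method: α = -1/33, β = 1/42, γ = 1/154
Result: (-1/33)/(t - 4) + (1/42)/(t - 7) + (1/154)/(t + 7)


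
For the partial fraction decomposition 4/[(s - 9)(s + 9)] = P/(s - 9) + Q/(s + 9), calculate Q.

Cover-up at s = -9: Q = 4/(-9 - 9) = -4/18 = -2/9


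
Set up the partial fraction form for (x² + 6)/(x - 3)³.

Repeated linear factor (power 3): P/(x - 3) + Q/(x - 3)² + R/(x - 3)³


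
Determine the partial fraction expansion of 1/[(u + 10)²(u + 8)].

Cover-up at u=-8: R = 1/(-8 + 10)² = 1/4. Cover-up at u=-10: Q = 1/(-10 + 8) = -1/2. Comparing u² coeff: P = -R = -1/4
Result: (-1/4)/(u + 10) - (1/2)/(u + 10)² + (1/4)/(u + 8)


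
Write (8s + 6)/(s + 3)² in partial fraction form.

(8s + 6) = α(s + 3) + β. At s = -3: β = 8·(-3) + 6 = -18. Coeff of s: α = 8
Result: 8/(s + 3) - 18/(s + 3)²


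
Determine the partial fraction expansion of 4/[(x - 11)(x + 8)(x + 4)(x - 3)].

Using Heaviside cover-up: (1/570)/(x - 11) - (1/209)/(x + 8) + (1/105)/(x + 4) - (1/154)/(x - 3)


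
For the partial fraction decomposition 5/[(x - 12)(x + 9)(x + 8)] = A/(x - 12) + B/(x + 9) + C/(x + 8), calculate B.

Cover-up at x = -9: B = 5/[(-9 - 12)(-9 + 8)] = 5/[(-21)(-1)] = 5/21


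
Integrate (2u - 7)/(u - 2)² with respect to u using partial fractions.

Decompose: α = 2, β = 2·2 - 7 = -3, so (2u - 7)/(u - 2)² = 2/(u - 2) - 3/(u - 2)². Integrate: ∫ α/(u - 2) du = 2 ln|(u - 2)|; ∫ β/(u - 2)² du = 3/(u - 2). Sum: 2 ln|(u - 2)| + 3/(u - 2) + C


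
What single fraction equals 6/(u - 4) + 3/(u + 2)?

Common denominator (u - 4)(u + 2). Numerator: 6(u + 2) + 3(u - 4) = (6u + 12) + (3u - 12) = 9u
Result: (9u)/[(u - 4)(u + 2)]


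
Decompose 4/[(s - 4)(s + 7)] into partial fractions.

4/(s - 4)(s + 7) = P/(s - 4) + Q/(s + 7). P = 4/(4 + 7) = 4/11, Q = 4/(-7 - 4) = -4/11
Result: (4/11)/(s - 4) - (4/11)/(s + 7)


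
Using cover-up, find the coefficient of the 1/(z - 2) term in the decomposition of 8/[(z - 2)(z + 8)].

Cover (z - 2), set z=2: 8/((z + 8) at z=2) = 8/(10) = 4/5


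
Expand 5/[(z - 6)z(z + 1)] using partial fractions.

Using cover-up method: A = 5/42, B = -5/6, C = 5/7
Result: (5/42)/(z - 6) - (5/6)/z + (5/7)/(z + 1)


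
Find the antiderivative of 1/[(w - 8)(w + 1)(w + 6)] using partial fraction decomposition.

Cover-up: α = 1/126, β = -1/45, γ = 1/70. Decomposition: (1/126)/(w - 8) - (1/45)/(w + 1) + (1/70)/(w + 6). Integrate each term: (1/126) ln|(w - 8)| - (1/45) ln|(w + 1)| + (1/70) ln|(w + 6)| + C


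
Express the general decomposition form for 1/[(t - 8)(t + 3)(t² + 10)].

Two linear + quadratic: P/(t - 8) + Q/(t + 3) + (Rt + S)/(t² + 10)


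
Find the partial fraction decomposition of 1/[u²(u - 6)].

Cover-up at u=6: R = 1/(6 - 0)² = 1/36. Cover-up at u=0: Q = 1/(0 - 6) = -1/6. Comparing u² coeff: P = -R = -1/36
Result: (-1/36)/u - (1/6)/u² + (1/36)/(u - 6)


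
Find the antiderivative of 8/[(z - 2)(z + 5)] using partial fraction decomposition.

Decompose: 8/[(z - 2)(z + 5)] = (8/7)/(z - 2) - (8/7)/(z + 5). Integrate each term: (8/7) ln|(z - 2)| - (8/7) ln|(z + 5)| + C


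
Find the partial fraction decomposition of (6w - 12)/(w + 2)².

(6w - 12) = α(w + 2) + β. At w = -2: β = 6·(-2) - 12 = -24. Coeff of w: α = 6
Result: 6/(w + 2) - 24/(w + 2)²


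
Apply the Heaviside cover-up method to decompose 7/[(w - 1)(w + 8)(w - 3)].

Cover (w - 1), w=1: P = 7/[(1 + 8)(1 - 3)] = -7/18. Cover (w + 8), w=-8: Q = 7/[(-8 - 1)(-8 - 3)] = 7/99. Cover (w - 3), w=3: R = 7/[(3 - 1)(3 + 8)] = 7/22.
Result: (-7/18)/(w - 1) + (7/99)/(w + 8) + (7/22)/(w - 3)


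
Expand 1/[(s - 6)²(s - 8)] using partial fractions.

Cover-up at s=8: R = 1/(8 - 6)² = 1/4. Cover-up at s=6: Q = 1/(6 - 8) = -1/2. Comparing s² coeff: P = -R = -1/4
Result: (-1/4)/(s - 6) - (1/2)/(s - 6)² + (1/4)/(s - 8)


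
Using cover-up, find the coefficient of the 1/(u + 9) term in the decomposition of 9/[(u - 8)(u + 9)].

Cover (u + 9), set u=-9: 9/((u - 8) at u=-9) = 9/(-17) = -9/17


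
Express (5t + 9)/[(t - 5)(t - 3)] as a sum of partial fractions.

At t=5: α = (5·5 + 9)/(5 - 3) = 17. At t=3: β = (5·3 + 9)/(3 - 5) = -12
Result: 17/(t - 5) - 12/(t - 3)


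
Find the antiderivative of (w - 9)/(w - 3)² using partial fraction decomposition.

Decompose: P = 1, Q = 1·3 - 9 = -6, so (w - 9)/(w - 3)² = 1/(w - 3) - 6/(w - 3)². Integrate: ∫ P/(w - 3) dw = ln|(w - 3)|; ∫ Q/(w - 3)² dw = 6/(w - 3). Sum: ln|(w - 3)| + 6/(w - 3) + C


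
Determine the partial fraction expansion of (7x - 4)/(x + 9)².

(7x - 4) = A(x + 9) + B. At x = -9: B = 7·(-9) - 4 = -67. Coeff of x: A = 7
Result: 7/(x + 9) - 67/(x + 9)²
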